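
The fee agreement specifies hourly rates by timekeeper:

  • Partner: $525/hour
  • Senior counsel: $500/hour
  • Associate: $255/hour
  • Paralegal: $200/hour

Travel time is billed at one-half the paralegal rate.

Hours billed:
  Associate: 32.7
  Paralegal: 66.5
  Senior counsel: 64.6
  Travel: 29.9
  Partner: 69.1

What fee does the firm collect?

$93,206.00

Partner: 69.1 × $525 = $36,277.50
Senior counsel: 64.6 × $500 = $32,300.00
Associate: 32.7 × $255 = $8,338.50
Paralegal: 66.5 × $200 = $13,300.00
Subtotal: $36,277.50 + $32,300.00 + $8,338.50 + $13,300.00 = $90,216.00
Travel: 29.9 × ($200 ÷ 2) = 29.9 × $100.00 = $2,990.00
Total: $90,216.00 + $2,990.00 = $93,206.00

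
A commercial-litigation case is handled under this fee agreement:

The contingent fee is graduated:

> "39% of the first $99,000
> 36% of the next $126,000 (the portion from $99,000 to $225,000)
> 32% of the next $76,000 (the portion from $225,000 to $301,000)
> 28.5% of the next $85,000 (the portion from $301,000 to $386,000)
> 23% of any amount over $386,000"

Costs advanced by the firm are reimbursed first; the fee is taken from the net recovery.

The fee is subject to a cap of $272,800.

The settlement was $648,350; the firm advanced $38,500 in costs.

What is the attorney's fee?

Fee base (net of costs): $648,350 − $38,500 = $609,850
First $99,000 at 39% = $38,610.00
Next $126,000 at 36% = $45,360.00
Next $76,000 at 32% = $24,320.00
Next $85,000 at 28.5% = $24,225.00
Remaining $223,850 at 23% = $51,485.50
Fee: $38,610.00 + $45,360.00 + $24,320.00 + $24,225.00 + $51,485.50 = $184,000.50
$184,000.50 is under the $272,800 cap.

$184,000.50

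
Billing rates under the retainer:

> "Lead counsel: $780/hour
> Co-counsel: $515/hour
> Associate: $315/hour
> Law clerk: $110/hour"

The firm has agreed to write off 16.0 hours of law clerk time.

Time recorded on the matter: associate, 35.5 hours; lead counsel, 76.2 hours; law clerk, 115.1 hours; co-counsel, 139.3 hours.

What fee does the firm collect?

$153,259.00

Lead counsel: 76.2 × $780 = $59,436.00
Co-counsel: 139.3 × $515 = $71,739.50
Associate: 35.5 × $315 = $11,182.50
Law clerk: 115.1 × $110 = $12,661.00
Subtotal: $155,019.00
Write-off: 16.0 × $110 = $1,760.00
Total: $155,019.00 − $1,760.00 = $153,259.00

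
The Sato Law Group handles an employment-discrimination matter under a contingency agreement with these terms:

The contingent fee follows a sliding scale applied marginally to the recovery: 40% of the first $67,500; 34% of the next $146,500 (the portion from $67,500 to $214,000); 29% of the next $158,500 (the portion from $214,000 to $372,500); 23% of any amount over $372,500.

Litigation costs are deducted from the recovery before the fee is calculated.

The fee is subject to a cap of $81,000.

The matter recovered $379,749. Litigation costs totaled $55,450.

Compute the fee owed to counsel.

Fee base (net of costs): $379,749 − $55,450 = $324,299
First $67,500 at 40% = $27,000.00
Next $146,500 at 34% = $49,810.00
Remaining $110,299 at 29% = $31,986.71
Fee: $27,000.00 + $49,810.00 + $31,986.71 = $108,796.71
$108,796.71 exceeds the $81,000 cap, so the fee is capped at $81,000.00.

$81,000.00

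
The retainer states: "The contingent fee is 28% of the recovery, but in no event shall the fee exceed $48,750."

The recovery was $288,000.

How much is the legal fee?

28% of $288,000 = $80,640.00
That exceeds the $48,750 cap, so the fee is capped at $48,750.

$48,750.00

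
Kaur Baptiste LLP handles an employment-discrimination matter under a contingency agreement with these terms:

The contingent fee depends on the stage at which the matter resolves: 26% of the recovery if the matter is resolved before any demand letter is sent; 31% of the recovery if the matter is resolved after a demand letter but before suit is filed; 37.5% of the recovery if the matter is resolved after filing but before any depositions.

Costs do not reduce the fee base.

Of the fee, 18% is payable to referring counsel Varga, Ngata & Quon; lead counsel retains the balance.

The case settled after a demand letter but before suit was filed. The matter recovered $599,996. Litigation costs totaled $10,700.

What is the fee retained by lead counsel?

$152,518.98

Fee base is the gross recovery, $599,996; costs are reimbursed separately.
The matter settled after a demand letter but before suit was filed, so the 31% rate applies.
$599,996 × 31% = $185,998.76
Referral share: 18% of $185,998.76 = $33,479.78; lead counsel retains $185,998.76 − $33,479.78 = $152,518.98.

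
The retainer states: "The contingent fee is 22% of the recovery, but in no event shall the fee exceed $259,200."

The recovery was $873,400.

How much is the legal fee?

22% of $873,400 = $192,148.00
That is under the $259,200 cap.

$192,148.00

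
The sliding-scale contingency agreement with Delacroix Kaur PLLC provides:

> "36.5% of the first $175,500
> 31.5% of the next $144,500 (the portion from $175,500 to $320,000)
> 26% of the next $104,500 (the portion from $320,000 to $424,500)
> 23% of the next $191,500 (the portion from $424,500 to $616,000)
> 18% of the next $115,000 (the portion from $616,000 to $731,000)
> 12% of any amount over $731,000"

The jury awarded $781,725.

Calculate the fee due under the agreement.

First $175,500 at 36.5% = $64,057.50
Next $144,500 at 31.5% = $45,517.50
Next $104,500 at 26% = $27,170.00
Next $191,500 at 23% = $44,045.00
Next $115,000 at 18% = $20,700.00
Remaining $50,725 at 12% = $6,087.00
Fee: $64,057.50 + $45,517.50 + $27,170.00 + $44,045.00 + $20,700.00 + $6,087.00 = $207,577.00

$207,577.00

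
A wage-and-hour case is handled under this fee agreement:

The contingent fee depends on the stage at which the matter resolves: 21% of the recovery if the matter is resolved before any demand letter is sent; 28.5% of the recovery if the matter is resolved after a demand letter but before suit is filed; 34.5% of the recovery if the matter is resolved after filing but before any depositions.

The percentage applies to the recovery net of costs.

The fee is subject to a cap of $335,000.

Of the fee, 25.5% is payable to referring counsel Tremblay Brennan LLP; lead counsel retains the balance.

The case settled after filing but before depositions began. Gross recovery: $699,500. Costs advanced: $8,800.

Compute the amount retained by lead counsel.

$177,527.17

Fee base (net of costs): $699,500 − $8,800 = $690,700
The matter settled after filing but before depositions began, so the 34.5% rate applies.
$690,700 × 34.5% = $238,291.50
$238,291.50 is under the $335,000 cap.
Referral share: 25.5% of $238,291.50 = $60,764.33; lead counsel retains $238,291.50 − $60,764.33 = $177,527.17.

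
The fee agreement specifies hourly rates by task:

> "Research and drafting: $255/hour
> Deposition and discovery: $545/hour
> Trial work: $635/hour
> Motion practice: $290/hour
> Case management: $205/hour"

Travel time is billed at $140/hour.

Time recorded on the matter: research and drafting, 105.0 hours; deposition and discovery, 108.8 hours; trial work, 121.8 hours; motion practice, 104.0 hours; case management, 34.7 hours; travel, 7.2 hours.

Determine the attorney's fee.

Research and drafting: 105.0 × $255 = $26,775.00
Deposition and discovery: 108.8 × $545 = $59,296.00
Trial work: 121.8 × $635 = $77,343.00
Motion practice: 104.0 × $290 = $30,160.00
Case management: 34.7 × $205 = $7,113.50
Subtotal: $26,775.00 + $59,296.00 + $77,343.00 + $30,160.00 + $7,113.50 = $200,687.50
Travel: 7.2 × $140 = $1,008.00
Total: $200,687.50 + $1,008.00 = $201,695.50

$201,695.50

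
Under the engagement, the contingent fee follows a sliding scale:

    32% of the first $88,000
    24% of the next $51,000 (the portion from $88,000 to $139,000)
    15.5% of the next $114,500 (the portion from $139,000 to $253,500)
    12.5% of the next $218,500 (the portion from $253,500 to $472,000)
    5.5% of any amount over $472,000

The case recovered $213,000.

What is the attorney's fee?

$51,870.00

First $88,000 at 32% = $28,160.00
Next $51,000 at 24% = $12,240.00
Remaining $74,000 at 15.5% = $11,470.00
Fee: $28,160.00 + $12,240.00 + $11,470.00 = $51,870.00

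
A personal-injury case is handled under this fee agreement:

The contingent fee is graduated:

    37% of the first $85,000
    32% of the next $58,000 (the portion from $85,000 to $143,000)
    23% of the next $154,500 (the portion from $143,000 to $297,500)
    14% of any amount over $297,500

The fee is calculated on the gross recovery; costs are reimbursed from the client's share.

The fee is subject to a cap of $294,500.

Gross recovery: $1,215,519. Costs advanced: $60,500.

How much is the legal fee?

$214,067.66

Fee base is the gross recovery, $1,215,519; costs are reimbursed separately.
First $85,000 at 37% = $31,450.00
Next $58,000 at 32% = $18,560.00
Next $154,500 at 23% = $35,535.00
Remaining $918,019 at 14% = $128,522.66
Fee: $31,450.00 + $18,560.00 + $35,535.00 + $128,522.66 = $214,067.66
$214,067.66 is under the $294,500 cap.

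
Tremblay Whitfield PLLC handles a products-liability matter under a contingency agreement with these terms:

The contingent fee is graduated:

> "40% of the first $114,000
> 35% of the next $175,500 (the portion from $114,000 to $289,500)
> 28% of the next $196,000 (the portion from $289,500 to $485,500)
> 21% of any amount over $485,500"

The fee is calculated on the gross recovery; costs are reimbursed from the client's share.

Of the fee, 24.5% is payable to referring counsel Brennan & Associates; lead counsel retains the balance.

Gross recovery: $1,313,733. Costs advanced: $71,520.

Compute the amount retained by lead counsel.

Fee base is the gross recovery, $1,313,733; costs are reimbursed separately.
First $114,000 at 40% = $45,600.00
Next $175,500 at 35% = $61,425.00
Next $196,000 at 28% = $54,880.00
Remaining $828,233 at 21% = $173,928.93
Fee: $45,600.00 + $61,425.00 + $54,880.00 + $173,928.93 = $335,833.93
Referral share: 24.5% of $335,833.93 = $82,279.31; lead counsel retains $335,833.93 − $82,279.31 = $253,554.62.

$253,554.62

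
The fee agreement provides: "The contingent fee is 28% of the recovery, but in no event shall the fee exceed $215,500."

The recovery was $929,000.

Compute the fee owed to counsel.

$215,500.00

28% of $929,000 = $260,120.00
That exceeds the $215,500 cap, so the fee is capped at $215,500.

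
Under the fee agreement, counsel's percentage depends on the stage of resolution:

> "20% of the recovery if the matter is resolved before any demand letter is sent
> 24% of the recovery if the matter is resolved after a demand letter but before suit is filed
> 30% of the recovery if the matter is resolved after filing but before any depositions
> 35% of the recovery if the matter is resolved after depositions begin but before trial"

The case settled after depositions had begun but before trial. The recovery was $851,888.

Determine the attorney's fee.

$298,160.80

The matter settled after depositions had begun but before trial, so the 35% rate applies.
$851,888 × 35% = $298,160.80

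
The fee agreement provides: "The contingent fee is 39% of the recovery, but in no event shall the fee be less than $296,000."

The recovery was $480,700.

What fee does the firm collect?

$296,000.00

39% of $480,700 = $187,473.00
That is below the $296,000 minimum, so the minimum applies.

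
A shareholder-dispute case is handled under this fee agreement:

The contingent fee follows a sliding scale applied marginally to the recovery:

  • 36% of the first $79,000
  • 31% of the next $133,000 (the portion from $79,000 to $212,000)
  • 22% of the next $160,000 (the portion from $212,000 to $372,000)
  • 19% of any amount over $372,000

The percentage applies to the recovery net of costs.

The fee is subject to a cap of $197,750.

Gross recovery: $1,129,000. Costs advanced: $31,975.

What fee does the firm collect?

Fee base (net of costs): $1,129,000 − $31,975 = $1,097,025
First $79,000 at 36% = $28,440.00
Next $133,000 at 31% = $41,230.00
Next $160,000 at 22% = $35,200.00
Remaining $725,025 at 19% = $137,754.75
Fee: $28,440.00 + $41,230.00 + $35,200.00 + $137,754.75 = $242,624.75
$242,624.75 exceeds the $197,750 cap, so the fee is capped at $197,750.00.

$197,750.00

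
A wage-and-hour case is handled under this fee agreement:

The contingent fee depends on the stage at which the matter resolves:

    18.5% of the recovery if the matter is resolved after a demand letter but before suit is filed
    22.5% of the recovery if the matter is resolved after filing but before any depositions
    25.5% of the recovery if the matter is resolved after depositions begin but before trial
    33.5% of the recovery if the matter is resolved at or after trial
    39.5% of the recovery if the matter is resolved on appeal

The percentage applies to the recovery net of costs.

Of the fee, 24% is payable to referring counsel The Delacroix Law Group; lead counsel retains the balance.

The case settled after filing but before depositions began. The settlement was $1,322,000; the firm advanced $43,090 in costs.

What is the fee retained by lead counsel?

$218,693.61

Fee base (net of costs): $1,322,000 − $43,090 = $1,278,910
The matter settled after filing but before depositions began, so the 22.5% rate applies.
$1,278,910 × 22.5% = $287,754.75
Referral share: 24% of $287,754.75 = $69,061.14; lead counsel retains $287,754.75 − $69,061.14 = $218,693.61.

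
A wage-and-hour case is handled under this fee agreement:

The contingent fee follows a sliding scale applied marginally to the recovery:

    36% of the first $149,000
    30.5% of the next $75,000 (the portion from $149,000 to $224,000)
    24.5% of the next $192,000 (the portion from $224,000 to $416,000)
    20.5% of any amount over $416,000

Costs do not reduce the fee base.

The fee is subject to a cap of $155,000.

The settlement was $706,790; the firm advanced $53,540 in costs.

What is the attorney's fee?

$155,000.00

Fee base is the gross recovery, $706,790; costs are reimbursed separately.
First $149,000 at 36% = $53,640.00
Next $75,000 at 30.5% = $22,875.00
Next $192,000 at 24.5% = $47,040.00
Remaining $290,790 at 20.5% = $59,611.95
Fee: $53,640.00 + $22,875.00 + $47,040.00 + $59,611.95 = $183,166.95
$183,166.95 exceeds the $155,000 cap, so the fee is capped at $155,000.00.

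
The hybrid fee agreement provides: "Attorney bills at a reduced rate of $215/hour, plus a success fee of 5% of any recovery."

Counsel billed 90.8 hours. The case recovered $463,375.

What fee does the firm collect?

Hourly: 90.8 × $215 = $19,522.00
Success fee: 5% of $463,375 = $23,168.75
Total: $19,522.00 + $23,168.75 = $42,690.75

$42,690.75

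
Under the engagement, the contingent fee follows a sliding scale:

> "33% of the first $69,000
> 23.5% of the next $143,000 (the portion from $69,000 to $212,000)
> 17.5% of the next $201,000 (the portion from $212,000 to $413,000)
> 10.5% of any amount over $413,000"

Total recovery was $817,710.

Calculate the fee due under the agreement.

First $69,000 at 33% = $22,770.00
Next $143,000 at 23.5% = $33,605.00
Next $201,000 at 17.5% = $35,175.00
Remaining $404,710 at 10.5% = $42,494.55
Fee: $22,770.00 + $33,605.00 + $35,175.00 + $42,494.55 = $134,044.55

$134,044.55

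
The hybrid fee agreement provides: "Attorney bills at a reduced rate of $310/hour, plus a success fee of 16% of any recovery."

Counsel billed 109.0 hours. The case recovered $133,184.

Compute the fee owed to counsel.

Hourly: 109.0 × $310 = $33,790.00
Success fee: 16% of $133,184 = $21,309.44
Total: $33,790.00 + $21,309.44 = $55,099.44

$55,099.44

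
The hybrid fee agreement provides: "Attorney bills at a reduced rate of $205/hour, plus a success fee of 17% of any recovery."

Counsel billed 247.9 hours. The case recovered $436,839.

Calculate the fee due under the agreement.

$125,082.13

Hourly: 247.9 × $205 = $50,819.50
Success fee: 17% of $436,839 = $74,262.63
Total: $50,819.50 + $74,262.63 = $125,082.13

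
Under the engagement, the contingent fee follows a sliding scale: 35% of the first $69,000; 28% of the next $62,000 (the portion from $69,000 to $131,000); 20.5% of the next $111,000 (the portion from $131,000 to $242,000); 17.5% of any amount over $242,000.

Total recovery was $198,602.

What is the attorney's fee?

$55,368.41

First $69,000 at 35% = $24,150.00
Next $62,000 at 28% = $17,360.00
Remaining $67,602 at 20.5% = $13,858.41
Fee: $24,150.00 + $17,360.00 + $13,858.41 = $55,368.41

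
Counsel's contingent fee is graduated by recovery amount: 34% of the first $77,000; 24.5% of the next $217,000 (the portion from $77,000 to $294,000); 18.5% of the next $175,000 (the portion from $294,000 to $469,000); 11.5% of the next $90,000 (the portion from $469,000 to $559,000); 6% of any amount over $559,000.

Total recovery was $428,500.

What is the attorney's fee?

$104,227.50

First $77,000 at 34% = $26,180.00
Next $217,000 at 24.5% = $53,165.00
Remaining $134,500 at 18.5% = $24,882.50
Fee: $26,180.00 + $53,165.00 + $24,882.50 = $104,227.50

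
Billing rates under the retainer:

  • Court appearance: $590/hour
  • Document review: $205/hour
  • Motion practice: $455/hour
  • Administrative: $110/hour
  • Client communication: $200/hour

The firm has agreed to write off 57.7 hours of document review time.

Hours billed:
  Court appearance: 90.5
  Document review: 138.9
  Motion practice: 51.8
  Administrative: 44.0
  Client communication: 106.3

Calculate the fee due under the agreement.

$119,710.00

Court appearance: 90.5 × $590 = $53,395.00
Document review: 138.9 × $205 = $28,474.50
Motion practice: 51.8 × $455 = $23,569.00
Administrative: 44.0 × $110 = $4,840.00
Client communication: 106.3 × $200 = $21,260.00
Subtotal: $131,538.50
Write-off: 57.7 × $205 = $11,828.50
Total: $131,538.50 − $11,828.50 = $119,710.00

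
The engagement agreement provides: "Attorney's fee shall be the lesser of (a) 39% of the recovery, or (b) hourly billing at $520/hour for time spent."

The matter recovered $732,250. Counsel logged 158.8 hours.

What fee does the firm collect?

$82,576.00

(a) 39% of $732,250 = $285,577.50
(b) 158.8 × $520 = $82,576.00
The lesser is (b): $82,576.00.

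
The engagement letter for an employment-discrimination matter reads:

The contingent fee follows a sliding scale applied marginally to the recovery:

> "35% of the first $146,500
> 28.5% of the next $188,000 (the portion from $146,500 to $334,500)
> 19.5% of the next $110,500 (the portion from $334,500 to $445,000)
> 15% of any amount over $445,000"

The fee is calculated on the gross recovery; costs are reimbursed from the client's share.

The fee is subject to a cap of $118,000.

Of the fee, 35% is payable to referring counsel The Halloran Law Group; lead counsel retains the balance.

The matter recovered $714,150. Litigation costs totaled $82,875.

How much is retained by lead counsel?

Fee base is the gross recovery, $714,150; costs are reimbursed separately.
First $146,500 at 35% = $51,275.00
Next $188,000 at 28.5% = $53,580.00
Next $110,500 at 19.5% = $21,547.50
Remaining $269,150 at 15% = $40,372.50
Fee: $51,275.00 + $53,580.00 + $21,547.50 + $40,372.50 = $166,775.00
$166,775.00 exceeds the $118,000 cap, so the fee is capped at $118,000.00.
Referral share: 35% of $118,000.00 = $41,300.00; lead counsel retains $118,000.00 − $41,300.00 = $76,700.00.

$76,700.00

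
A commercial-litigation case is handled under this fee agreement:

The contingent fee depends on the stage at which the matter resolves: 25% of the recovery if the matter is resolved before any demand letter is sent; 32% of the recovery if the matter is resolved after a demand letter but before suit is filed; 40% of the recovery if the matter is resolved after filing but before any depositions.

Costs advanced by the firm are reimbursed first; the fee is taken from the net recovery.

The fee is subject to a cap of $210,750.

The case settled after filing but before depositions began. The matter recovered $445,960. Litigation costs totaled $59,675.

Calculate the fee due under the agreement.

$154,514.00

Fee base (net of costs): $445,960 − $59,675 = $386,285
The matter settled after filing but before depositions began, so the 40% rate applies.
$386,285 × 40% = $154,514.00
$154,514.00 is under the $210,750 cap.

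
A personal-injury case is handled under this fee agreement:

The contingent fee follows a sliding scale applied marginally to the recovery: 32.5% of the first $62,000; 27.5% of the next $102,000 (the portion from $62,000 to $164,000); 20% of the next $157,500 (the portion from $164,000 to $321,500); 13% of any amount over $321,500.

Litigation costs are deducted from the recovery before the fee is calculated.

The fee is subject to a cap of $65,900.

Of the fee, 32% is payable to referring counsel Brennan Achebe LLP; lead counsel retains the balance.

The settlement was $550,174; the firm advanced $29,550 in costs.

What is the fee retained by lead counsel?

Fee base (net of costs): $550,174 − $29,550 = $520,624
First $62,000 at 32.5% = $20,150.00
Next $102,000 at 27.5% = $28,050.00
Next $157,500 at 20% = $31,500.00
Remaining $199,124 at 13% = $25,886.12
Fee: $20,150.00 + $28,050.00 + $31,500.00 + $25,886.12 = $105,586.12
$105,586.12 exceeds the $65,900 cap, so the fee is capped at $65,900.00.
Referral share: 32% of $65,900.00 = $21,088.00; lead counsel retains $65,900.00 − $21,088.00 = $44,812.00.

$44,812.00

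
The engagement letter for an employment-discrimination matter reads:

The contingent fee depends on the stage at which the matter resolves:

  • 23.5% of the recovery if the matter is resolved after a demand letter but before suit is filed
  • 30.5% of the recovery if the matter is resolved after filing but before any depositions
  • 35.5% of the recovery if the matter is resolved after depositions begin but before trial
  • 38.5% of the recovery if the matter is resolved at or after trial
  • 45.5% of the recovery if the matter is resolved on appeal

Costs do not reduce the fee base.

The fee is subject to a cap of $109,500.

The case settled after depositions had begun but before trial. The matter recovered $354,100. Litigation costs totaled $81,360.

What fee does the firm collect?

Fee base is the gross recovery, $354,100; costs are reimbursed separately.
The matter settled after depositions had begun but before trial, so the 35.5% rate applies.
$354,100 × 35.5% = $125,705.50
$125,705.50 exceeds the $109,500 cap, so the fee is capped at $109,500.00.

$109,500.00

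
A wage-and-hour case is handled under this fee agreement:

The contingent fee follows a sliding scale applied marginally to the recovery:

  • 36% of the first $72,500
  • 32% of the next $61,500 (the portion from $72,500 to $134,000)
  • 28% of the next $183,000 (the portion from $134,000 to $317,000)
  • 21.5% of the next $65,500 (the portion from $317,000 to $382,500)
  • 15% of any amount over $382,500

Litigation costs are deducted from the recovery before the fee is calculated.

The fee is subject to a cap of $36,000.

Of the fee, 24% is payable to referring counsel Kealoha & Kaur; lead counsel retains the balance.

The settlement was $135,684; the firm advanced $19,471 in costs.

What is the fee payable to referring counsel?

$8,640.00

Fee base (net of costs): $135,684 − $19,471 = $116,213
First $72,500 at 36% = $26,100.00
Remaining $43,713 at 32% = $13,988.16
Fee: $26,100.00 + $13,988.16 = $40,088.16
$40,088.16 exceeds the $36,000 cap, so the fee is capped at $36,000.00.
Referral share: 24% of $36,000.00 = $8,640.00; lead counsel retains $36,000.00 − $8,640.00 = $27,360.00.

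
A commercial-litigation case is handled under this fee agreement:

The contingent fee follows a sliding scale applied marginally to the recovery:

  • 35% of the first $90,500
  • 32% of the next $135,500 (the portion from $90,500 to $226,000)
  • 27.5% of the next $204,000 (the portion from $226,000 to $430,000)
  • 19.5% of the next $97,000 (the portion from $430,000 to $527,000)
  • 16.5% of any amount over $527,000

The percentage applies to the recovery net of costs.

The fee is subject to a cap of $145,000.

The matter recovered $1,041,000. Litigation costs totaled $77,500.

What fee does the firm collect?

Fee base (net of costs): $1,041,000 − $77,500 = $963,500
First $90,500 at 35% = $31,675.00
Next $135,500 at 32% = $43,360.00
Next $204,000 at 27.5% = $56,100.00
Next $97,000 at 19.5% = $18,915.00
Remaining $436,500 at 16.5% = $72,022.50
Fee: $31,675.00 + $43,360.00 + $56,100.00 + $18,915.00 + $72,022.50 = $222,072.50
$222,072.50 exceeds the $145,000 cap, so the fee is capped at $145,000.00.

$145,000.00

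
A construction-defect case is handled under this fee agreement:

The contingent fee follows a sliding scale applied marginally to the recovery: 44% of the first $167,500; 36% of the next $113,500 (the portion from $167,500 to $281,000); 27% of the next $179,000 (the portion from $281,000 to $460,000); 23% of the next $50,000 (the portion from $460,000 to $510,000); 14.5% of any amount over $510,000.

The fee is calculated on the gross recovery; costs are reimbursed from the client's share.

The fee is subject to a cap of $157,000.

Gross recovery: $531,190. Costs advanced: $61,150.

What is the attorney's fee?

$157,000.00

Fee base is the gross recovery, $531,190; costs are reimbursed separately.
First $167,500 at 44% = $73,700.00
Next $113,500 at 36% = $40,860.00
Next $179,000 at 27% = $48,330.00
Next $50,000 at 23% = $11,500.00
Remaining $21,190 at 14.5% = $3,072.55
Fee: $73,700.00 + $40,860.00 + $48,330.00 + $11,500.00 + $3,072.55 = $177,462.55
$177,462.55 exceeds the $157,000 cap, so the fee is capped at $157,000.00.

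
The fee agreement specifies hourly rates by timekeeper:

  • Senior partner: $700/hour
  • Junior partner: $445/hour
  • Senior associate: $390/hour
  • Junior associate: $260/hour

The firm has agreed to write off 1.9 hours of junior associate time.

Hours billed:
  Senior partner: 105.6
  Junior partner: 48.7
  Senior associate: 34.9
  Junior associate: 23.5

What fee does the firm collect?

Senior partner: 105.6 × $700 = $73,920.00
Junior partner: 48.7 × $445 = $21,671.50
Senior associate: 34.9 × $390 = $13,611.00
Junior associate: 23.5 × $260 = $6,110.00
Subtotal: $115,312.50
Write-off: 1.9 × $260 = $494.00
Total: $115,312.50 − $494.00 = $114,818.50

$114,818.50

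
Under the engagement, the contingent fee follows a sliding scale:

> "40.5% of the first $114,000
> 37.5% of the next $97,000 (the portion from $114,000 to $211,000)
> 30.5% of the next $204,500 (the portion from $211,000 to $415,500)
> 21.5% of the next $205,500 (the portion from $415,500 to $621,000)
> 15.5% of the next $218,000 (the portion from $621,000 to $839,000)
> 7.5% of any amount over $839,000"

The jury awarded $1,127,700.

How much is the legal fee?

$244,542.50

First $114,000 at 40.5% = $46,170.00
Next $97,000 at 37.5% = $36,375.00
Next $204,500 at 30.5% = $62,372.50
Next $205,500 at 21.5% = $44,182.50
Next $218,000 at 15.5% = $33,790.00
Remaining $288,700 at 7.5% = $21,652.50
Fee: $46,170.00 + $36,375.00 + $62,372.50 + $44,182.50 + $33,790.00 + $21,652.50 = $244,542.50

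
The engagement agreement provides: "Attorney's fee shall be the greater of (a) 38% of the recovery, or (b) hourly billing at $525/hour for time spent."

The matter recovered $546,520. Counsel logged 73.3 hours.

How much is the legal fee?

$207,677.60

(a) 38% of $546,520 = $207,677.60
(b) 73.3 × $525 = $38,482.50
The greater is (a): $207,677.60.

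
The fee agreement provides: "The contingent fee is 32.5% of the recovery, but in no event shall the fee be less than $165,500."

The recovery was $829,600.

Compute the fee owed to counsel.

$269,620.00

32.5% of $829,600 = $269,620.00
That exceeds the $165,500 minimum.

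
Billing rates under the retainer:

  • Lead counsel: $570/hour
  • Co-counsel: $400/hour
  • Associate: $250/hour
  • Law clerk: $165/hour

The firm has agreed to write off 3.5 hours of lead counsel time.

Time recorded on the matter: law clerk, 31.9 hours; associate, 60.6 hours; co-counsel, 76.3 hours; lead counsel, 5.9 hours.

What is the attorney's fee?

Lead counsel: 5.9 × $570 = $3,363.00
Co-counsel: 76.3 × $400 = $30,520.00
Associate: 60.6 × $250 = $15,150.00
Law clerk: 31.9 × $165 = $5,263.50
Subtotal: $54,296.50
Write-off: 3.5 × $570 = $1,995.00
Total: $54,296.50 − $1,995.00 = $52,301.50

$52,301.50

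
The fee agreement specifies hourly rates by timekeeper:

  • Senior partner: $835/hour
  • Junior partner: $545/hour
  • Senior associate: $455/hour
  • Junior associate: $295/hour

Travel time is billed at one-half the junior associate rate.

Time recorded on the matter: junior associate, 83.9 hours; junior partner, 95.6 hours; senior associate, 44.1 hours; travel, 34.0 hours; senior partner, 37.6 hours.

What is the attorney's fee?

$133,329.00

Senior partner: 37.6 × $835 = $31,396.00
Junior partner: 95.6 × $545 = $52,102.00
Senior associate: 44.1 × $455 = $20,065.50
Junior associate: 83.9 × $295 = $24,750.50
Subtotal: $31,396.00 + $52,102.00 + $20,065.50 + $24,750.50 = $128,314.00
Travel: 34.0 × ($295 ÷ 2) = 34.0 × $147.50 = $5,015.00
Total: $128,314.00 + $5,015.00 = $133,329.00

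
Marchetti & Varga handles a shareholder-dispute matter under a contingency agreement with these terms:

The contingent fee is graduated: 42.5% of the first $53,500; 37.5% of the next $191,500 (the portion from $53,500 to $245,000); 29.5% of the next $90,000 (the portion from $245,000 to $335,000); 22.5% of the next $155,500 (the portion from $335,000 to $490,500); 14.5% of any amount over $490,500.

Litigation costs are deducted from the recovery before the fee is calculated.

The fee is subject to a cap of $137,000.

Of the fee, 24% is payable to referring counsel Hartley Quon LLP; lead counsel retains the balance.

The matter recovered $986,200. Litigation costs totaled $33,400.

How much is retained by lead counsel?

Fee base (net of costs): $986,200 − $33,400 = $952,800
First $53,500 at 42.5% = $22,737.50
Next $191,500 at 37.5% = $71,812.50
Next $90,000 at 29.5% = $26,550.00
Next $155,500 at 22.5% = $34,987.50
Remaining $462,300 at 14.5% = $67,033.50
Fee: $22,737.50 + $71,812.50 + $26,550.00 + $34,987.50 + $67,033.50 = $223,121.00
$223,121.00 exceeds the $137,000 cap, so the fee is capped at $137,000.00.
Referral share: 24% of $137,000.00 = $32,880.00; lead counsel retains $137,000.00 − $32,880.00 = $104,120.00.

$104,120.00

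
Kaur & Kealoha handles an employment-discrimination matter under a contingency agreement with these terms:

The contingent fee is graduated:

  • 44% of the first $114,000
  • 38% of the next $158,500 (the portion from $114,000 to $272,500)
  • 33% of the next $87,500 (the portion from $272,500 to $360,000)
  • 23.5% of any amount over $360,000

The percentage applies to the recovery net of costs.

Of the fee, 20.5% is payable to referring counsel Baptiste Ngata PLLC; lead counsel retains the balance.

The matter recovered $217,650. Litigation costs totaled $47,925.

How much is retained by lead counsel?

Fee base (net of costs): $217,650 − $47,925 = $169,725
First $114,000 at 44% = $50,160.00
Remaining $55,725 at 38% = $21,175.50
Fee: $50,160.00 + $21,175.50 = $71,335.50
Referral share: 20.5% of $71,335.50 = $14,623.78; lead counsel retains $71,335.50 − $14,623.78 = $56,711.72.

$56,711.72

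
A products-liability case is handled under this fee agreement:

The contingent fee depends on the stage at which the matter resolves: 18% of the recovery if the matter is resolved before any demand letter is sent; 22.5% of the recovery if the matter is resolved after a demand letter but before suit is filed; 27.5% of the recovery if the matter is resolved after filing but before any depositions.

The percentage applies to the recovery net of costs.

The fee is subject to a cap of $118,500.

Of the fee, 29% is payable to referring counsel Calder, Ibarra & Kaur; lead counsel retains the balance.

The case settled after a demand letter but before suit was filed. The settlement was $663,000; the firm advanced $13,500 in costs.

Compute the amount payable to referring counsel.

$34,365.00

Fee base (net of costs): $663,000 − $13,500 = $649,500
The matter settled after a demand letter but before suit was filed, so the 22.5% rate applies.
$649,500 × 22.5% = $146,137.50
$146,137.50 exceeds the $118,500 cap, so the fee is capped at $118,500.00.
Referral share: 29% of $118,500.00 = $34,365.00; lead counsel retains $118,500.00 − $34,365.00 = $84,135.00.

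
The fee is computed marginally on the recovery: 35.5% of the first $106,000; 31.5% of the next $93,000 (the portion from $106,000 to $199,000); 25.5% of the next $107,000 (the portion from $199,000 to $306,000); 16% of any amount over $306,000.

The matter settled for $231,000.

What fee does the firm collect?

First $106,000 at 35.5% = $37,630.00
Next $93,000 at 31.5% = $29,295.00
Remaining $32,000 at 25.5% = $8,160.00
Fee: $37,630.00 + $29,295.00 + $8,160.00 = $75,085.00

$75,085.00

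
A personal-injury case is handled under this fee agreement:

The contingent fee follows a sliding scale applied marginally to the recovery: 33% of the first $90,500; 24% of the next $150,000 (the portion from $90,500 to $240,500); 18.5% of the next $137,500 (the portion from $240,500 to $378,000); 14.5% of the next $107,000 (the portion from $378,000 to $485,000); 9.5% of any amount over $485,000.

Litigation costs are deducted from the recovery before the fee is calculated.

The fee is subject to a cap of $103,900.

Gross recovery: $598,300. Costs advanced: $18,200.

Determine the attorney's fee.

$103,900.00

Fee base (net of costs): $598,300 − $18,200 = $580,100
First $90,500 at 33% = $29,865.00
Next $150,000 at 24% = $36,000.00
Next $137,500 at 18.5% = $25,437.50
Next $107,000 at 14.5% = $15,515.00
Remaining $95,100 at 9.5% = $9,034.50
Fee: $29,865.00 + $36,000.00 + $25,437.50 + $15,515.00 + $9,034.50 = $115,852.00
$115,852.00 exceeds the $103,900 cap, so the fee is capped at $103,900.00.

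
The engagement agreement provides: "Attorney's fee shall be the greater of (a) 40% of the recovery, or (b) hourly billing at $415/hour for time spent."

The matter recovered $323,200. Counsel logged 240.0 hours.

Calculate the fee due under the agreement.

(a) 40% of $323,200 = $129,280.00
(b) 240.0 × $415 = $99,600.00
The greater is (a): $129,280.00.

$129,280.00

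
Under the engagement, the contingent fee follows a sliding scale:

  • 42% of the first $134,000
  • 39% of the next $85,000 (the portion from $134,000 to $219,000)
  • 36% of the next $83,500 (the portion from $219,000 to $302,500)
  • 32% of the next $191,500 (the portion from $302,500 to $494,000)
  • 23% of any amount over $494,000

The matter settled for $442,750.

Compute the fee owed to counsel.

First $134,000 at 42% = $56,280.00
Next $85,000 at 39% = $33,150.00
Next $83,500 at 36% = $30,060.00
Remaining $140,250 at 32% = $44,880.00
Fee: $56,280.00 + $33,150.00 + $30,060.00 + $44,880.00 = $164,370.00

$164,370.00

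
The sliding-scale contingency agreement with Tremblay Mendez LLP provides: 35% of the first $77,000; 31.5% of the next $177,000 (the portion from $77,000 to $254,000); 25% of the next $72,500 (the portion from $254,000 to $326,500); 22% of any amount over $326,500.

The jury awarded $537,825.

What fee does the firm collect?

First $77,000 at 35% = $26,950.00
Next $177,000 at 31.5% = $55,755.00
Next $72,500 at 25% = $18,125.00
Remaining $211,325 at 22% = $46,491.50
Fee: $26,950.00 + $55,755.00 + $18,125.00 + $46,491.50 = $147,321.50

$147,321.50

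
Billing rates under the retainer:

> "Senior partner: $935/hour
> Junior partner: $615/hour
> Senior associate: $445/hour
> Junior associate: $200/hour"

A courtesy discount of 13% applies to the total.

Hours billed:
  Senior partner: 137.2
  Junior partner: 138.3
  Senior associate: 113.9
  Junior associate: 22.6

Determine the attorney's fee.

Senior partner: 137.2 × $935 = $128,282.00
Junior partner: 138.3 × $615 = $85,054.50
Senior associate: 113.9 × $445 = $50,685.50
Junior associate: 22.6 × $200 = $4,520.00
Subtotal: $268,542.00
Less 13% discount: −$34,910.46
Total: $268,542.00 − $34,910.46 = $233,631.54

$233,631.54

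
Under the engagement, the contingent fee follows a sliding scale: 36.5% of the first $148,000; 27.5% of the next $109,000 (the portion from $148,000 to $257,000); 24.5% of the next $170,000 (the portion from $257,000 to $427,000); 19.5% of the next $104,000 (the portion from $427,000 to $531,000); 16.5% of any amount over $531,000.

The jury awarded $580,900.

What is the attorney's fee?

First $148,000 at 36.5% = $54,020.00
Next $109,000 at 27.5% = $29,975.00
Next $170,000 at 24.5% = $41,650.00
Next $104,000 at 19.5% = $20,280.00
Remaining $49,900 at 16.5% = $8,233.50
Fee: $54,020.00 + $29,975.00 + $41,650.00 + $20,280.00 + $8,233.50 = $154,158.50

$154,158.50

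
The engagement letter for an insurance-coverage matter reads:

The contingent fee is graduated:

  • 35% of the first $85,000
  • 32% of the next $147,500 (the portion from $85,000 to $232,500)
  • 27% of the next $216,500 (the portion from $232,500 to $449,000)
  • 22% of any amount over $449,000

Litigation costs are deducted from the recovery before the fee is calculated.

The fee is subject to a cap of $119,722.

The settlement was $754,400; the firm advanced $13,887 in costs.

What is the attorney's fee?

Fee base (net of costs): $754,400 − $13,887 = $740,513
First $85,000 at 35% = $29,750.00
Next $147,500 at 32% = $47,200.00
Next $216,500 at 27% = $58,455.00
Remaining $291,513 at 22% = $64,132.86
Fee: $29,750.00 + $47,200.00 + $58,455.00 + $64,132.86 = $199,537.86
$199,537.86 exceeds the $119,722 cap, so the fee is capped at $119,722.00.

$119,722.00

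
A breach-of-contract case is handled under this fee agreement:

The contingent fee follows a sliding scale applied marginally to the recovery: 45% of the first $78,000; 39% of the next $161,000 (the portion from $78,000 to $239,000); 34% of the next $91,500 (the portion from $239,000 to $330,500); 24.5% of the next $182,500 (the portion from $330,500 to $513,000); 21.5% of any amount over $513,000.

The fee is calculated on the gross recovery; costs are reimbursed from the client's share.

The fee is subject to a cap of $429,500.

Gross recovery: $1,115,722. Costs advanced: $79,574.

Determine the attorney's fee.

Fee base is the gross recovery, $1,115,722; costs are reimbursed separately.
First $78,000 at 45% = $35,100.00
Next $161,000 at 39% = $62,790.00
Next $91,500 at 34% = $31,110.00
Next $182,500 at 24.5% = $44,712.50
Remaining $602,722 at 21.5% = $129,585.23
Fee: $35,100.00 + $62,790.00 + $31,110.00 + $44,712.50 + $129,585.23 = $303,297.73
$303,297.73 is under the $429,500 cap.

$303,297.73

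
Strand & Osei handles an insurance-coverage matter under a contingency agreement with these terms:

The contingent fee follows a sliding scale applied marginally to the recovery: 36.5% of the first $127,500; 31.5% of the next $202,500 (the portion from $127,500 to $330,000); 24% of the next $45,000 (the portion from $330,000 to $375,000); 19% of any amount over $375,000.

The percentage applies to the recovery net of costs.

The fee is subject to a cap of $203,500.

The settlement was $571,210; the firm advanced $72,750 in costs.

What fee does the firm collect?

$144,582.40

Fee base (net of costs): $571,210 − $72,750 = $498,460
First $127,500 at 36.5% = $46,537.50
Next $202,500 at 31.5% = $63,787.50
Next $45,000 at 24% = $10,800.00
Remaining $123,460 at 19% = $23,457.40
Fee: $46,537.50 + $63,787.50 + $10,800.00 + $23,457.40 = $144,582.40
$144,582.40 is under the $203,500 cap.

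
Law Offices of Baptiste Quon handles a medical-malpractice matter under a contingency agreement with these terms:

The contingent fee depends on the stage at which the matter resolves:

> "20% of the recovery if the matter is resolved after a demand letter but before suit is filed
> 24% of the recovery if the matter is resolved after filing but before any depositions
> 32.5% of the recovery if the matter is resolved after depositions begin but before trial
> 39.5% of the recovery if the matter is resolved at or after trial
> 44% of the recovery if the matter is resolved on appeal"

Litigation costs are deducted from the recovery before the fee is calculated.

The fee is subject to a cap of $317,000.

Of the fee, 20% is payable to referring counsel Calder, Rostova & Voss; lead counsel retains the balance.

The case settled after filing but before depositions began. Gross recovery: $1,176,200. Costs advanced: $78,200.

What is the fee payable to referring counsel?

Fee base (net of costs): $1,176,200 − $78,200 = $1,098,000
The matter settled after filing but before depositions began, so the 24% rate applies.
$1,098,000 × 24% = $263,520.00
$263,520.00 is under the $317,000 cap.
Referral share: 20% of $263,520.00 = $52,704.00; lead counsel retains $263,520.00 − $52,704.00 = $210,816.00.

$52,704.00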